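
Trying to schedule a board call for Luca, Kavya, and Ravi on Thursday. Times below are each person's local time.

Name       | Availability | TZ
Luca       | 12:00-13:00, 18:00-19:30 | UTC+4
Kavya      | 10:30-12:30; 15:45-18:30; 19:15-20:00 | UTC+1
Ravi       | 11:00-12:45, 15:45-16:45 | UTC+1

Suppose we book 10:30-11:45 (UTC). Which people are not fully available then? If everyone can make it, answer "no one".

Kavya, Luca

Luca in UTC: 08:00-09:00, 14:00-15:30 (subtract 4h to convert from UTC+4).
Kavya in UTC: 09:30-11:30, 14:45-17:30, 18:15-19:00 (subtract 1h to convert from UTC+1).
Ravi in UTC: 10:00-11:45, 14:45-15:45 (subtract 1h to convert from UTC+1).
Luca: not fully free for 10:30-11:45. Kavya: not fully free for 10:30-11:45. Ravi: free for 10:30-11:45.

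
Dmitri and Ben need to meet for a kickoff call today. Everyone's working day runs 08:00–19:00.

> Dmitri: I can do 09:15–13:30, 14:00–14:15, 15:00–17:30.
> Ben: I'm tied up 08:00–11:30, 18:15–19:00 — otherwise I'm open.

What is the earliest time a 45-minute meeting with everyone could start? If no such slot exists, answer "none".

11:30

Dmitri free: 09:15-13:30, 14:00-14:15, 15:00-17:30.
Ben free: 11:30-18:15 (invert busy blocks within the working day).
Dmitri ∩ Ben: 11:30-13:30, 14:00-14:15, 15:00-17:30.
Those are the intersection windows.
The first common window of at least 45 minutes is 11:30-13:30, so the earliest start is 11:30.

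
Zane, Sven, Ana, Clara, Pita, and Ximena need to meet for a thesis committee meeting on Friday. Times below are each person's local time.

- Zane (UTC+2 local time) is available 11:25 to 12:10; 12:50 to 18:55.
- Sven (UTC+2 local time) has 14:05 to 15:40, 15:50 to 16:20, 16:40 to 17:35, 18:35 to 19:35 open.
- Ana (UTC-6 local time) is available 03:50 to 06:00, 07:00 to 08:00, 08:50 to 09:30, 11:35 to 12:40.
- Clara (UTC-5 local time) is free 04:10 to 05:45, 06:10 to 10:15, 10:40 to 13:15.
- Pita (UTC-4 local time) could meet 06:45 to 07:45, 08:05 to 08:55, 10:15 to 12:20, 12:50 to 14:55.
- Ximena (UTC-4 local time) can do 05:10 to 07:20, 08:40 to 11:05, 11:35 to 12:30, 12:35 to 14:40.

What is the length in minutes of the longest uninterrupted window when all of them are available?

Zane in UTC: 09:25-10:10, 10:50-16:55 (subtract 2h to convert from UTC+2).
Sven in UTC: 12:05-13:40, 13:50-14:20, 14:40-15:35, 16:35-17:35 (subtract 2h to convert from UTC+2).
Ana in UTC: 09:50-12:00, 13:00-14:00, 14:50-15:30, 17:35-18:40 (add 6h to convert from UTC-6).
Clara in UTC: 09:10-10:45, 11:10-15:15, 15:40-18:15 (add 5h to convert from UTC-5).
Pita in UTC: 10:45-11:45, 12:05-12:55, 14:15-16:20, 16:50-18:55 (add 4h to convert from UTC-4).
Ximena in UTC: 09:10-11:20, 12:40-15:05, 15:35-16:30, 16:35-18:40 (add 4h to convert from UTC-4).
Zane ∩ Sven: 12:05-13:40, 13:50-14:20, 14:40-15:35, 16:35-16:55.
Zane ∩ Sven ∩ Ana: 13:00-13:40, 13:50-14:00, 14:50-15:30.
Zane ∩ Sven ∩ Ana ∩ Clara: 13:00-13:40, 13:50-14:00, 14:50-15:15.
Zane ∩ Sven ∩ Ana ∩ Clara ∩ Pita: 14:50-15:15.
Zane ∩ Sven ∩ Ana ∩ Clara ∩ Pita ∩ Ximena: 14:50-15:05.
The longest is 14:50-15:05 at 15 minutes.

15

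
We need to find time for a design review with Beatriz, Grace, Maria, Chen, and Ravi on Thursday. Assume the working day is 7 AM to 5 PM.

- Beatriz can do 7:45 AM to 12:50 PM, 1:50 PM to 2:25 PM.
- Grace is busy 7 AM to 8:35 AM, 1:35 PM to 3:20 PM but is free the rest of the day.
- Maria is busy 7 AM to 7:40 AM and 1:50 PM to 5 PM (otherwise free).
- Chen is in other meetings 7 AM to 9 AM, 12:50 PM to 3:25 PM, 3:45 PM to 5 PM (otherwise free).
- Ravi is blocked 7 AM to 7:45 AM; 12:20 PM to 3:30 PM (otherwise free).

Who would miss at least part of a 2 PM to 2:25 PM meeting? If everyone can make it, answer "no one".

Beatriz free: 07:45-12:50, 13:50-14:25.
Grace free: 08:35-13:35, 15:20-17:00 (invert busy blocks within the working day).
Maria free: 07:40-13:50 (invert busy blocks within the working day).
Chen free: 09:00-12:50, 15:25-15:45 (invert busy blocks within the working day).
Ravi free: 07:45-12:20, 15:30-17:00 (invert busy blocks within the working day).
Beatriz: free for 14:00-14:25. Grace: not fully free for 14:00-14:25. Maria: not fully free for 14:00-14:25. Chen: not fully free for 14:00-14:25. Ravi: not fully free for 14:00-14:25.

Chen, Grace, Maria, Ravi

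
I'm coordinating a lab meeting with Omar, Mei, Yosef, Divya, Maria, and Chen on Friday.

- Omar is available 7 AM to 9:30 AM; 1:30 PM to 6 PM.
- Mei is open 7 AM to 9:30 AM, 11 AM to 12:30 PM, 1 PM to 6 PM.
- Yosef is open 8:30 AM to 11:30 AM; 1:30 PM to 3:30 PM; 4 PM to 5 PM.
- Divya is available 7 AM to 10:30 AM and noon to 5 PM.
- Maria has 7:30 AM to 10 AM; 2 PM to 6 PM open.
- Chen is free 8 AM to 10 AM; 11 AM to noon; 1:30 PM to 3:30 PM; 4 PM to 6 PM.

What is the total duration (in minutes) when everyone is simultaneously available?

210

Omar ∩ Mei: 07:00-09:30, 13:30-18:00.
Omar ∩ Mei ∩ Yosef: 08:30-09:30, 13:30-15:30, 16:00-17:00.
Omar ∩ Mei ∩ Yosef ∩ Divya: 08:30-09:30, 13:30-15:30, 16:00-17:00.
Omar ∩ Mei ∩ Yosef ∩ Divya ∩ Maria: 08:30-09:30, 14:00-15:30, 16:00-17:00.
Omar ∩ Mei ∩ Yosef ∩ Divya ∩ Maria ∩ Chen: 08:30-09:30, 14:00-15:30, 16:00-17:00.
So the common availability across everyone is 08:30-09:30, 14:00-15:30, 16:00-17:00.
Summing the common windows: 60 + 90 + 60 = 210 minutes.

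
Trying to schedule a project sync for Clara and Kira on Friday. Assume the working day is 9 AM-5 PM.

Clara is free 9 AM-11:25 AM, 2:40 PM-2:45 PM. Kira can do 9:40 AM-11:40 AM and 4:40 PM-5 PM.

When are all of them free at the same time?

Clara ∩ Kira: 09:40-11:25.
So the common availability across everyone is 09:40-11:25.

09:40-11:25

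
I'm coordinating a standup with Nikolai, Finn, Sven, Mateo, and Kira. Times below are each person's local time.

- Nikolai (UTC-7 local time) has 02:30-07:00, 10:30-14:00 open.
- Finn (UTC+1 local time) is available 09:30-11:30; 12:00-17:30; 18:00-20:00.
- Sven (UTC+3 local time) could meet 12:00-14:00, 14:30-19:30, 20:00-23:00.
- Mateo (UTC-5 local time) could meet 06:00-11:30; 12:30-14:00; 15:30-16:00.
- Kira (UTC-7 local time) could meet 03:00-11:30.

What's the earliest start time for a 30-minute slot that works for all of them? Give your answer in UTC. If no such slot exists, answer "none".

Nikolai in UTC: 09:30-14:00, 17:30-21:00 (add 7h to convert from UTC-7).
Finn in UTC: 08:30-10:30, 11:00-16:30, 17:00-19:00 (subtract 1h to convert from UTC+1).
Sven in UTC: 09:00-11:00, 11:30-16:30, 17:00-20:00 (subtract 3h to convert from UTC+3).
Mateo in UTC: 11:00-16:30, 17:30-19:00, 20:30-21:00 (add 5h to convert from UTC-5).
Kira in UTC: 10:00-18:30 (add 7h to convert from UTC-7).
Nikolai ∩ Finn: 09:30-10:30, 11:00-14:00, 17:30-19:00.
Nikolai ∩ Finn ∩ Sven: 09:30-10:30, 11:30-14:00, 17:30-19:00.
Nikolai ∩ Finn ∩ Sven ∩ Mateo: 11:30-14:00, 17:30-19:00.
Nikolai ∩ Finn ∩ Sven ∩ Mateo ∩ Kira: 11:30-14:00, 17:30-18:30.
So the common availability across everyone is 11:30-14:00, 17:30-18:30.
The first common window of at least 30 minutes is 11:30-14:00, so the earliest start is 11:30.

11:30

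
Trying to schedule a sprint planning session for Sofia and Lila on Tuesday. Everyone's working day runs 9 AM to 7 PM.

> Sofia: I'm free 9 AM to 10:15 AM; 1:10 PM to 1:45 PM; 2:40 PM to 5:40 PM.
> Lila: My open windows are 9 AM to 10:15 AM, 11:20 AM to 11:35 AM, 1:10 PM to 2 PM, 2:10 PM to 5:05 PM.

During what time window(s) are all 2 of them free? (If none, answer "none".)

Sofia ∩ Lila: 09:00-10:15, 13:10-13:45, 14:40-17:05.

09:00-10:15, 13:10-13:45, 14:40-17:05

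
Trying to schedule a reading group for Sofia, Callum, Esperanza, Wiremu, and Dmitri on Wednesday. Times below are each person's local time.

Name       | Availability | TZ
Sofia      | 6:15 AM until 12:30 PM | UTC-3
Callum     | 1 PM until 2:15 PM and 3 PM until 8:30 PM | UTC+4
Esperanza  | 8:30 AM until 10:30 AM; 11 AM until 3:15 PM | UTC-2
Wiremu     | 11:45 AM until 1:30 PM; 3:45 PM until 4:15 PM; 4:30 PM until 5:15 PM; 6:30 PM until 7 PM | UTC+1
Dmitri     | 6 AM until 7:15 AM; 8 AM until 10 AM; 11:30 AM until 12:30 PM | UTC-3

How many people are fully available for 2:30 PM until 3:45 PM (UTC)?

2

Sofia in UTC: 09:15-15:30 (add 3h to convert from UTC-3).
Callum in UTC: 09:00-10:15, 11:00-16:30 (subtract 4h to convert from UTC+4).
Esperanza in UTC: 10:30-12:30, 13:00-17:15 (add 2h to convert from UTC-2).
Wiremu in UTC: 10:45-12:30, 14:45-15:15, 15:30-16:15, 17:30-18:00 (subtract 1h to convert from UTC+1).
Dmitri in UTC: 09:00-10:15, 11:00-13:00, 14:30-15:30 (add 3h to convert from UTC-3).
Callum and Esperanza can make the full 14:30-15:45 slot — that's 2.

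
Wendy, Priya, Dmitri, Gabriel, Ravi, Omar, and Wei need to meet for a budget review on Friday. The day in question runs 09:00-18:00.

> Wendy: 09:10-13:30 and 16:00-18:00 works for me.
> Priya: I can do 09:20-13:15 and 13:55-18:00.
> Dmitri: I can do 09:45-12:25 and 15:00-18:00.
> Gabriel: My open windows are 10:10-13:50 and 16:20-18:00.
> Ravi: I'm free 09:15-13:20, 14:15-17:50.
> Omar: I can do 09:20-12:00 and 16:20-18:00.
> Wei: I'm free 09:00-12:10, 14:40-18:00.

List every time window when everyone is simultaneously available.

Wendy ∩ Priya: 09:20-13:15, 16:00-18:00.
Wendy ∩ Priya ∩ Dmitri: 09:45-12:25, 16:00-18:00.
Wendy ∩ Priya ∩ Dmitri ∩ Gabriel: 10:10-12:25, 16:20-18:00.
Wendy ∩ Priya ∩ Dmitri ∩ Gabriel ∩ Ravi: 10:10-12:25, 16:20-17:50.
Wendy ∩ Priya ∩ Dmitri ∩ Gabriel ∩ Ravi ∩ Omar: 10:10-12:00, 16:20-17:50.
Wendy ∩ Priya ∩ Dmitri ∩ Gabriel ∩ Ravi ∩ Omar ∩ Wei: 10:10-12:00, 16:20-17:50.
So the common availability across everyone is 10:10-12:00, 16:20-17:50.

10:10-12:00, 16:20-17:50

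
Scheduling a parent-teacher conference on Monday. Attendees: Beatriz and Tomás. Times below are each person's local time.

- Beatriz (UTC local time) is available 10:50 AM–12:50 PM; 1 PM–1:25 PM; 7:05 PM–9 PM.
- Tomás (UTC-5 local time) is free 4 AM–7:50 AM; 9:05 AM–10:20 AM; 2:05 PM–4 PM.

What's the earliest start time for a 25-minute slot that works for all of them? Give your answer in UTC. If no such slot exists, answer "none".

Beatriz in UTC: 10:50-12:50, 13:00-13:25, 19:05-21:00.
Tomás in UTC: 09:00-12:50, 14:05-15:20, 19:05-21:00 (add 5h to convert from UTC-5).
Beatriz ∩ Tomás: 10:50-12:50, 19:05-21:00.
The first common window of at least 25 minutes is 10:50-12:50, so the earliest start is 10:50.

10:50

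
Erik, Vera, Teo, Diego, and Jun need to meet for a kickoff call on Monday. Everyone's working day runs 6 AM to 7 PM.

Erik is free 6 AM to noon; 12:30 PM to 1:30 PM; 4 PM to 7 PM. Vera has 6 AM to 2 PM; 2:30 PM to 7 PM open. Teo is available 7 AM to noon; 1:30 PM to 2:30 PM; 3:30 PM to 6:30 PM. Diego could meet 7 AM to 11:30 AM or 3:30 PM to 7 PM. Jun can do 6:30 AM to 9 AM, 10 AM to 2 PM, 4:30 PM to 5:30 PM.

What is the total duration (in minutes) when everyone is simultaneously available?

Erik ∩ Vera: 06:00-12:00, 12:30-13:30, 16:00-19:00.
Erik ∩ Vera ∩ Teo: 07:00-12:00, 16:00-18:30.
Erik ∩ Vera ∩ Teo ∩ Diego: 07:00-11:30, 16:00-18:30.
Erik ∩ Vera ∩ Teo ∩ Diego ∩ Jun: 07:00-09:00, 10:00-11:30, 16:30-17:30.
Summing the common windows: 120 + 90 + 60 = 270 minutes.

270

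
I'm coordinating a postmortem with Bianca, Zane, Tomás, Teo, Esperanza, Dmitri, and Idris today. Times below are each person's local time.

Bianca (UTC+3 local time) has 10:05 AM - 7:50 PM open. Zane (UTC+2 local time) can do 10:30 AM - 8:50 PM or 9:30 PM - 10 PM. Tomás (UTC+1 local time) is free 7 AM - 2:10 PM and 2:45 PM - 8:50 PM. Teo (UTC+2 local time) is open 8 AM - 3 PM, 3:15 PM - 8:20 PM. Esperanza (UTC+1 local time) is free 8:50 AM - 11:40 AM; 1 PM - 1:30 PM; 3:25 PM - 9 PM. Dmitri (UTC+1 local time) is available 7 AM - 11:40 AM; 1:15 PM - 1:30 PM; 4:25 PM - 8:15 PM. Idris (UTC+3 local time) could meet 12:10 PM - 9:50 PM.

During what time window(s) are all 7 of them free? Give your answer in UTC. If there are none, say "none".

Bianca in UTC: 07:05-16:50 (subtract 3h to convert from UTC+3).
Zane in UTC: 08:30-18:50, 19:30-20:00 (subtract 2h to convert from UTC+2).
Tomás in UTC: 06:00-13:10, 13:45-19:50 (subtract 1h to convert from UTC+1).
Teo in UTC: 06:00-13:00, 13:15-18:20 (subtract 2h to convert from UTC+2).
Esperanza in UTC: 07:50-10:40, 12:00-12:30, 14:25-20:00 (subtract 1h to convert from UTC+1).
Dmitri in UTC: 06:00-10:40, 12:15-12:30, 15:25-19:15 (subtract 1h to convert from UTC+1).
Idris in UTC: 09:10-18:50 (subtract 3h to convert from UTC+3).
Bianca ∩ Zane: 08:30-16:50.
Bianca ∩ Zane ∩ Tomás: 08:30-13:10, 13:45-16:50.
Bianca ∩ Zane ∩ Tomás ∩ Teo: 08:30-13:00, 13:45-16:50.
Bianca ∩ Zane ∩ Tomás ∩ Teo ∩ Esperanza: 08:30-10:40, 12:00-12:30, 14:25-16:50.
Bianca ∩ Zane ∩ Tomás ∩ Teo ∩ Esperanza ∩ Dmitri: 08:30-10:40, 12:15-12:30, 15:25-16:50.
Bianca ∩ Zane ∩ Tomás ∩ Teo ∩ Esperanza ∩ Dmitri ∩ Idris: 09:10-10:40, 12:15-12:30, 15:25-16:50.
So the common availability across everyone is 09:10-10:40, 12:15-12:30, 15:25-16:50.

09:10-10:40, 12:15-12:30, 15:25-16:50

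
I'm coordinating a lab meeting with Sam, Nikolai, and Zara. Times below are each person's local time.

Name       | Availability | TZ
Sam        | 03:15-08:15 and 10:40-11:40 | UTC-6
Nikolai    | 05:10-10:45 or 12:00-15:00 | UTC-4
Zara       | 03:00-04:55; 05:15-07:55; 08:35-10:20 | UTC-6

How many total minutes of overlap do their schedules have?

Sam in UTC: 09:15-14:15, 16:40-17:40 (add 6h to convert from UTC-6).
Nikolai in UTC: 09:10-14:45, 16:00-19:00 (add 4h to convert from UTC-4).
Zara in UTC: 09:00-10:55, 11:15-13:55, 14:35-16:20 (add 6h to convert from UTC-6).
Sam ∩ Nikolai: 09:15-14:15, 16:40-17:40.
Sam ∩ Nikolai ∩ Zara: 09:15-10:55, 11:15-13:55.
Summing the common windows: 100 + 160 = 260 minutes.

260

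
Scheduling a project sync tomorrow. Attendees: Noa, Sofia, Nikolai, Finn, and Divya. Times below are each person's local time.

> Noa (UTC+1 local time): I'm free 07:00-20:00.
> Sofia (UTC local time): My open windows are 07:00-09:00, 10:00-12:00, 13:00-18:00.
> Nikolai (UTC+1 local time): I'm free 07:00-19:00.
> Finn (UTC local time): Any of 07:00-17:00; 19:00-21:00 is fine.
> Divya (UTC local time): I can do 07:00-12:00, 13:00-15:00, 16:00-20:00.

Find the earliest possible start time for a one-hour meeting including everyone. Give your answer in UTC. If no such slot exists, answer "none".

07:00

Noa in UTC: 06:00-19:00 (subtract 1h to convert from UTC+1).
Sofia in UTC: 07:00-09:00, 10:00-12:00, 13:00-18:00.
Nikolai in UTC: 06:00-18:00 (subtract 1h to convert from UTC+1).
Finn in UTC: 07:00-17:00, 19:00-21:00.
Divya in UTC: 07:00-12:00, 13:00-15:00, 16:00-20:00.
Noa ∩ Sofia: 07:00-09:00, 10:00-12:00, 13:00-18:00.
Noa ∩ Sofia ∩ Nikolai: 07:00-09:00, 10:00-12:00, 13:00-18:00.
Noa ∩ Sofia ∩ Nikolai ∩ Finn: 07:00-09:00, 10:00-12:00, 13:00-17:00.
Noa ∩ Sofia ∩ Nikolai ∩ Finn ∩ Divya: 07:00-09:00, 10:00-12:00, 13:00-15:00, 16:00-17:00.
The first common window of at least 60 minutes is 07:00-09:00, so the earliest start is 07:00.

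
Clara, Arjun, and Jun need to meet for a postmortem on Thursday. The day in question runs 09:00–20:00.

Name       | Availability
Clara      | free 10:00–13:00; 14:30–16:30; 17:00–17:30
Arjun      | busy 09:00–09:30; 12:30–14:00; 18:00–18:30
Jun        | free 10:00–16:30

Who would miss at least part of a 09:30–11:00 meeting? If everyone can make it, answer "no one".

Clara, Jun

Clara free: 10:00-13:00, 14:30-16:30, 17:00-17:30.
Arjun free: 09:30-12:30, 14:00-18:00, 18:30-20:00 (invert busy blocks within the working day).
Jun free: 10:00-16:30.
Clara: not fully free for 09:30-11:00. Arjun: free for 09:30-11:00. Jun: not fully free for 09:30-11:00.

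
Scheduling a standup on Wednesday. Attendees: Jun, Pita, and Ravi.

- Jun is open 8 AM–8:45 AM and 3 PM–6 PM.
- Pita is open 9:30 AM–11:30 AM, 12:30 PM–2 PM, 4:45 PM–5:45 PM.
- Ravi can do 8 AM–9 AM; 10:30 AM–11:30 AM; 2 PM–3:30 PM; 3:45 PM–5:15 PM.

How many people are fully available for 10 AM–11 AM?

1

Pita can make the full 10:00-11:00 slot — that's 1.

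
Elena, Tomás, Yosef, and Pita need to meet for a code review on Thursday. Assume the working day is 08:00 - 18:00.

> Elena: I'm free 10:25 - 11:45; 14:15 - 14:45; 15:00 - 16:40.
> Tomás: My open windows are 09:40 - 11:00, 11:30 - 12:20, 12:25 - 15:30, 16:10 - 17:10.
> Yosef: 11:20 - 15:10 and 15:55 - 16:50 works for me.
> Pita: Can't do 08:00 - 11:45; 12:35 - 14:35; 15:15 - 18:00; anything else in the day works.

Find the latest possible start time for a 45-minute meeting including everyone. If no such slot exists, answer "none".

none

Elena free: 10:25-11:45, 14:15-14:45, 15:00-16:40.
Tomás free: 09:40-11:00, 11:30-12:20, 12:25-15:30, 16:10-17:10.
Yosef free: 11:20-15:10, 15:55-16:50.
Pita free: 11:45-12:35, 14:35-15:15 (invert busy blocks within the working day).
Elena ∩ Tomás: 10:25-11:00, 11:30-11:45, 14:15-14:45, 15:00-15:30, 16:10-16:40.
Elena ∩ Tomás ∩ Yosef: 11:30-11:45, 14:15-14:45, 15:00-15:10, 16:10-16:40.
Elena ∩ Tomás ∩ Yosef ∩ Pita: 14:35-14:45, 15:00-15:10.
No common window is at least 45 minutes long.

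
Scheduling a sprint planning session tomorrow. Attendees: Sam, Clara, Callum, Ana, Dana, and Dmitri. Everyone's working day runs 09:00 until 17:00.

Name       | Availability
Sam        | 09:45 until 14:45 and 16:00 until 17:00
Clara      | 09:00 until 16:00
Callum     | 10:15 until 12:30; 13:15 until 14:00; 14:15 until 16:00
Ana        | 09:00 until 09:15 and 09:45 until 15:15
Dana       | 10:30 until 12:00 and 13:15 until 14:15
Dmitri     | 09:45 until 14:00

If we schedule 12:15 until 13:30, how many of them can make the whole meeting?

Sam, Clara, Ana, and Dmitri can make the full 12:15-13:30 slot — that's 4.

4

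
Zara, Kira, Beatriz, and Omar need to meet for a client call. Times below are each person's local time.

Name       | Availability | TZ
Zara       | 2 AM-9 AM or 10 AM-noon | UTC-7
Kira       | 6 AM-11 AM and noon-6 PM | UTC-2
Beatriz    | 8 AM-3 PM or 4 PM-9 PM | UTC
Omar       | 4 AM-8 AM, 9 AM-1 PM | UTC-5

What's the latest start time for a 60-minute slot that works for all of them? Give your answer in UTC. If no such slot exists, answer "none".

Zara in UTC: 09:00-16:00, 17:00-19:00 (add 7h to convert from UTC-7).
Kira in UTC: 08:00-13:00, 14:00-20:00 (add 2h to convert from UTC-2).
Beatriz in UTC: 08:00-15:00, 16:00-21:00.
Omar in UTC: 09:00-13:00, 14:00-18:00 (add 5h to convert from UTC-5).
Zara ∩ Kira: 09:00-13:00, 14:00-16:00, 17:00-19:00.
Zara ∩ Kira ∩ Beatriz: 09:00-13:00, 14:00-15:00, 17:00-19:00.
Zara ∩ Kira ∩ Beatriz ∩ Omar: 09:00-13:00, 14:00-15:00, 17:00-18:00.
So the common availability across everyone is 09:00-13:00, 14:00-15:00, 17:00-18:00.
The last common window of at least 60 minutes is 17:00-18:00; a 60-minute meeting can start as late as 17:00 and still end by 18:00.

17:00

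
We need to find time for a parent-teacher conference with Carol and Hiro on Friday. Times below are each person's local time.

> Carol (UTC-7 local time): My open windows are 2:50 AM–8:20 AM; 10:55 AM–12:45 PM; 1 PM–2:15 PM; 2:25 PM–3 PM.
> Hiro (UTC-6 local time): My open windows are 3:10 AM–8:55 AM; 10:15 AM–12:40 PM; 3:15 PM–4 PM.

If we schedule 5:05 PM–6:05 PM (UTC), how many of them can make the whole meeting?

1

Carol in UTC: 09:50-15:20, 17:55-19:45, 20:00-21:15, 21:25-22:00 (add 7h to convert from UTC-7).
Hiro in UTC: 09:10-14:55, 16:15-18:40, 21:15-22:00 (add 6h to convert from UTC-6).
Hiro can make the full 17:05-18:05 slot — that's 1.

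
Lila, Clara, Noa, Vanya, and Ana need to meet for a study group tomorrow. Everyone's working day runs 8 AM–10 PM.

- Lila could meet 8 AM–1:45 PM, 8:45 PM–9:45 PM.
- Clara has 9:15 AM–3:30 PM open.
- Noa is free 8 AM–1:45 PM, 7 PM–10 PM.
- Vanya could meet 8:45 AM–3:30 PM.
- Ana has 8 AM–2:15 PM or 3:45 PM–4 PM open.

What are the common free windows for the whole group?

Lila ∩ Clara: 09:15-13:45.
Lila ∩ Clara ∩ Noa: 09:15-13:45.
Lila ∩ Clara ∩ Noa ∩ Vanya: 09:15-13:45.
Lila ∩ Clara ∩ Noa ∩ Vanya ∩ Ana: 09:15-13:45.

09:15-13:45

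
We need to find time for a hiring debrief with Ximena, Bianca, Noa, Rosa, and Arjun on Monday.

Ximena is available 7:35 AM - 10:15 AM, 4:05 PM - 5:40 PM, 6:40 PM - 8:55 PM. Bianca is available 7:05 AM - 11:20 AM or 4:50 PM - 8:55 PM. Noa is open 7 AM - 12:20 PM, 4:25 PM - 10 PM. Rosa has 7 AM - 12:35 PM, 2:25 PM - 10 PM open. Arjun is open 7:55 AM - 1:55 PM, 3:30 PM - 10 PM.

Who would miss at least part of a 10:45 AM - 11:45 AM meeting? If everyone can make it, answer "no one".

Ximena: not fully free for 10:45-11:45. Bianca: not fully free for 10:45-11:45. Noa: free for 10:45-11:45. Rosa: free for 10:45-11:45. Arjun: free for 10:45-11:45.

Bianca, Ximena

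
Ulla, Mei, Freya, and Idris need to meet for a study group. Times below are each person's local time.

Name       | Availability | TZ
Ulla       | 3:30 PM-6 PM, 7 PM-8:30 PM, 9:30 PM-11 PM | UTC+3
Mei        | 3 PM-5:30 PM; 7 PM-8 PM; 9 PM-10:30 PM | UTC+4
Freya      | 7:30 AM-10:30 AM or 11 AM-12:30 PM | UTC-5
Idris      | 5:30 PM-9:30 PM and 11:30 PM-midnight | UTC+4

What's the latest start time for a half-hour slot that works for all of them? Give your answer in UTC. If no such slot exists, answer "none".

Ulla in UTC: 12:30-15:00, 16:00-17:30, 18:30-20:00 (subtract 3h to convert from UTC+3).
Mei in UTC: 11:00-13:30, 15:00-16:00, 17:00-18:30 (subtract 4h to convert from UTC+4).
Freya in UTC: 12:30-15:30, 16:00-17:30 (add 5h to convert from UTC-5).
Idris in UTC: 13:30-17:30, 19:30-20:00 (subtract 4h to convert from UTC+4).
Ulla ∩ Mei: 12:30-13:30, 17:00-17:30.
Ulla ∩ Mei ∩ Freya: 12:30-13:30, 17:00-17:30.
Ulla ∩ Mei ∩ Freya ∩ Idris: 17:00-17:30.
The last common window of at least 30 minutes is 17:00-17:30; a 30-minute meeting can start as late as 17:00 and still end by 17:30.

17:00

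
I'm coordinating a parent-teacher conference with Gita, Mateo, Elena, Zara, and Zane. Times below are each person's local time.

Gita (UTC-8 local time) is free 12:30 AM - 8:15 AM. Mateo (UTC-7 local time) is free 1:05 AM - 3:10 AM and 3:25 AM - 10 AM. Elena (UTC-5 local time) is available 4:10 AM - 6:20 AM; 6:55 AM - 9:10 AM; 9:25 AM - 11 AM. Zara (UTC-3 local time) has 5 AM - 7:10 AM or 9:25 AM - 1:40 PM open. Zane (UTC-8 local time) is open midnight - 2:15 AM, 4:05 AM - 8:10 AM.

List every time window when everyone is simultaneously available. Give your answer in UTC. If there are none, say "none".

Gita in UTC: 08:30-16:15 (add 8h to convert from UTC-8).
Mateo in UTC: 08:05-10:10, 10:25-17:00 (add 7h to convert from UTC-7).
Elena in UTC: 09:10-11:20, 11:55-14:10, 14:25-16:00 (add 5h to convert from UTC-5).
Zara in UTC: 08:00-10:10, 12:25-16:40 (add 3h to convert from UTC-3).
Zane in UTC: 08:00-10:15, 12:05-16:10 (add 8h to convert from UTC-8).
Gita ∩ Mateo: 08:30-10:10, 10:25-16:15.
Gita ∩ Mateo ∩ Elena: 09:10-10:10, 10:25-11:20, 11:55-14:10, 14:25-16:00.
Gita ∩ Mateo ∩ Elena ∩ Zara: 09:10-10:10, 12:25-14:10, 14:25-16:00.
Gita ∩ Mateo ∩ Elena ∩ Zara ∩ Zane: 09:10-10:10, 12:25-14:10, 14:25-16:00.
So the common availability across everyone is 09:10-10:10, 12:25-14:10, 14:25-16:00.

09:10-10:10, 12:25-14:10, 14:25-16:00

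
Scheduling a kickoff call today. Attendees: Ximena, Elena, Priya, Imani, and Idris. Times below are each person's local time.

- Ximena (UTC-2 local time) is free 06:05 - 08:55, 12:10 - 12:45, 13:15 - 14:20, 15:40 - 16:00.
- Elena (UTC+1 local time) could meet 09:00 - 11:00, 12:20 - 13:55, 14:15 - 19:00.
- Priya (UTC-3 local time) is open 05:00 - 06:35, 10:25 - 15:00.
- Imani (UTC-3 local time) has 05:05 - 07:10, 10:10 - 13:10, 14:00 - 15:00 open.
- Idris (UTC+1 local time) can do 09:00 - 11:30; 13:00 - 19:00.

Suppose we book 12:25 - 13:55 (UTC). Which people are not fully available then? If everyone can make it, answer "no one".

Ximena in UTC: 08:05-10:55, 14:10-14:45, 15:15-16:20, 17:40-18:00 (add 2h to convert from UTC-2).
Elena in UTC: 08:00-10:00, 11:20-12:55, 13:15-18:00 (subtract 1h to convert from UTC+1).
Priya in UTC: 08:00-09:35, 13:25-18:00 (add 3h to convert from UTC-3).
Imani in UTC: 08:05-10:10, 13:10-16:10, 17:00-18:00 (add 3h to convert from UTC-3).
Idris in UTC: 08:00-10:30, 12:00-18:00 (subtract 1h to convert from UTC+1).
Ximena: not fully free for 12:25-13:55. Elena: not fully free for 12:25-13:55. Priya: not fully free for 12:25-13:55. Imani: not fully free for 12:25-13:55. Idris: free for 12:25-13:55.

Elena, Imani, Priya, Ximena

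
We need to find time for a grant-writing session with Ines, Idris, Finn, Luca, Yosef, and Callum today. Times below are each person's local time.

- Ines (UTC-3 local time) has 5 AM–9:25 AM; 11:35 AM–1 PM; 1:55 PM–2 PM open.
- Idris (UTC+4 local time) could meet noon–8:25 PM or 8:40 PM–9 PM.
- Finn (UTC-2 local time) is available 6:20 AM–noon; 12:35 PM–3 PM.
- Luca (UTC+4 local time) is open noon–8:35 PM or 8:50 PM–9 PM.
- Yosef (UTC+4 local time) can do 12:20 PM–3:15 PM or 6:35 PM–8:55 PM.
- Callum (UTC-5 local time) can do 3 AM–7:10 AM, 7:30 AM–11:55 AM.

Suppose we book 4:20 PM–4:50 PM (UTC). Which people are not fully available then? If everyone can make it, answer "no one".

Idris, Ines, Luca

Ines in UTC: 08:00-12:25, 14:35-16:00, 16:55-17:00 (add 3h to convert from UTC-3).
Idris in UTC: 08:00-16:25, 16:40-17:00 (subtract 4h to convert from UTC+4).
Finn in UTC: 08:20-14:00, 14:35-17:00 (add 2h to convert from UTC-2).
Luca in UTC: 08:00-16:35, 16:50-17:00 (subtract 4h to convert from UTC+4).
Yosef in UTC: 08:20-11:15, 14:35-16:55 (subtract 4h to convert from UTC+4).
Callum in UTC: 08:00-12:10, 12:30-16:55 (add 5h to convert from UTC-5).
Ines: not fully free for 16:20-16:50. Idris: not fully free for 16:20-16:50. Finn: free for 16:20-16:50. Luca: not fully free for 16:20-16:50. Yosef: free for 16:20-16:50. Callum: free for 16:20-16:50.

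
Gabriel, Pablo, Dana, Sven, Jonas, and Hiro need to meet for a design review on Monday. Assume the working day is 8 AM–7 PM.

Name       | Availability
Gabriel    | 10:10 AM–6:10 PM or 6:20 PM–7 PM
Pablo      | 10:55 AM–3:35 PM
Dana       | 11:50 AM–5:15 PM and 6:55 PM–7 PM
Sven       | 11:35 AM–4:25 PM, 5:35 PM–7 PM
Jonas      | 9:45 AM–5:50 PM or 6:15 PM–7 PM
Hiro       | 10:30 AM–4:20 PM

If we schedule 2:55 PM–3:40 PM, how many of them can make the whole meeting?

5

Gabriel, Dana, Sven, Jonas, and Hiro can make the full 14:55-15:40 slot — that's 5.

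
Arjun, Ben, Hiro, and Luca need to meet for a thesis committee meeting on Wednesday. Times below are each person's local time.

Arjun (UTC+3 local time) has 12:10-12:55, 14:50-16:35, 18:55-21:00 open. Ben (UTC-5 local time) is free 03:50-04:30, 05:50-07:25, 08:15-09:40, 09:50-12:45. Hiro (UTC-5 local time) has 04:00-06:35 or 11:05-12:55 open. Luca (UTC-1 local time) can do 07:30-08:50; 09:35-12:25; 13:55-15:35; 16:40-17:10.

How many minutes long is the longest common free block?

Arjun in UTC: 09:10-09:55, 11:50-13:35, 15:55-18:00 (subtract 3h to convert from UTC+3).
Ben in UTC: 08:50-09:30, 10:50-12:25, 13:15-14:40, 14:50-17:45 (add 5h to convert from UTC-5).
Hiro in UTC: 09:00-11:35, 16:05-17:55 (add 5h to convert from UTC-5).
Luca in UTC: 08:30-09:50, 10:35-13:25, 14:55-16:35, 17:40-18:10 (add 1h to convert from UTC-1).
Arjun ∩ Ben: 09:10-09:30, 11:50-12:25, 13:15-13:35, 15:55-17:45.
Arjun ∩ Ben ∩ Hiro: 09:10-09:30, 16:05-17:45.
Arjun ∩ Ben ∩ Hiro ∩ Luca: 09:10-09:30, 16:05-16:35, 17:40-17:45.
So the common availability across everyone is 09:10-09:30, 16:05-16:35, 17:40-17:45.
The longest is 16:05-16:35 at 30 minutes.

30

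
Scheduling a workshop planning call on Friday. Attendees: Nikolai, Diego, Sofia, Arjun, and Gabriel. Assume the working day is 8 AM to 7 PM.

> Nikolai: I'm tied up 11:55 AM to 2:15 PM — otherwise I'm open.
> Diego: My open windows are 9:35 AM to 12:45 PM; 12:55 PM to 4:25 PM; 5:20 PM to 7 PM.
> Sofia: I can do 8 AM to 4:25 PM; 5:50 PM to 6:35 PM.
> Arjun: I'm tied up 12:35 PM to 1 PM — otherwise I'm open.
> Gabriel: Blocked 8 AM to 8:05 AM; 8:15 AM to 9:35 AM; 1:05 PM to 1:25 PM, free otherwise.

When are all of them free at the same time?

Nikolai free: 08:00-11:55, 14:15-19:00 (invert busy blocks within the working day).
Diego free: 09:35-12:45, 12:55-16:25, 17:20-19:00.
Sofia free: 08:00-16:25, 17:50-18:35.
Arjun free: 08:00-12:35, 13:00-19:00 (invert busy blocks within the working day).
Gabriel free: 08:05-08:15, 09:35-13:05, 13:25-19:00 (invert busy blocks within the working day).
Nikolai ∩ Diego: 09:35-11:55, 14:15-16:25, 17:20-19:00.
Nikolai ∩ Diego ∩ Sofia: 09:35-11:55, 14:15-16:25, 17:50-18:35.
Nikolai ∩ Diego ∩ Sofia ∩ Arjun: 09:35-11:55, 14:15-16:25, 17:50-18:35.
Nikolai ∩ Diego ∩ Sofia ∩ Arjun ∩ Gabriel: 09:35-11:55, 14:15-16:25, 17:50-18:35.
Those are the intersection windows.

09:35-11:55, 14:15-16:25, 17:50-18:35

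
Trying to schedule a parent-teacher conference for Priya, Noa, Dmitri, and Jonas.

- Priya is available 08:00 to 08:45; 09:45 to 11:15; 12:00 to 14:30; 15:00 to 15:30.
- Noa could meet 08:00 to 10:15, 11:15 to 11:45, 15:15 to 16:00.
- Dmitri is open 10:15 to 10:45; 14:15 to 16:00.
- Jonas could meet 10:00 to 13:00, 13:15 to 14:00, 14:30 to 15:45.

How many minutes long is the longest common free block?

15

Priya ∩ Noa: 08:00-08:45, 09:45-10:15, 15:15-15:30.
Priya ∩ Noa ∩ Dmitri: 15:15-15:30.
Priya ∩ Noa ∩ Dmitri ∩ Jonas: 15:15-15:30.
The longest is 15:15-15:30 at 15 minutes.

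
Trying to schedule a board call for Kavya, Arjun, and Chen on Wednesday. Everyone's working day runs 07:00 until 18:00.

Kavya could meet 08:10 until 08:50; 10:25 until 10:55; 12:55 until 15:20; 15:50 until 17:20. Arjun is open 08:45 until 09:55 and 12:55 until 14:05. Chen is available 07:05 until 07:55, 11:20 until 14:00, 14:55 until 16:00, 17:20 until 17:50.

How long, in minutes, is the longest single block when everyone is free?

65

Kavya ∩ Arjun: 08:45-08:50, 12:55-14:05.
Kavya ∩ Arjun ∩ Chen: 12:55-14:00.
The longest is 12:55-14:00 at 65 minutes.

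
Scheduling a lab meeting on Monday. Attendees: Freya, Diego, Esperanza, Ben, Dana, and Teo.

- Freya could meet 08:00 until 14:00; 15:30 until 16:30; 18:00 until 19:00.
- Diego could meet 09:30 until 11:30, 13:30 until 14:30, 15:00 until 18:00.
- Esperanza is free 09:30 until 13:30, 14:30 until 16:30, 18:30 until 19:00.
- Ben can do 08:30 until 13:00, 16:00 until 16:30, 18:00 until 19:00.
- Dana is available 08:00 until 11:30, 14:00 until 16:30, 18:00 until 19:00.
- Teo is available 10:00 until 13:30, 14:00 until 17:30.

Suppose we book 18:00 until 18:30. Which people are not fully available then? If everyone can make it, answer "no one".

Diego, Esperanza, Teo

Freya: free for 18:00-18:30. Diego: not fully free for 18:00-18:30. Esperanza: not fully free for 18:00-18:30. Ben: free for 18:00-18:30. Dana: free for 18:00-18:30. Teo: not fully free for 18:00-18:30.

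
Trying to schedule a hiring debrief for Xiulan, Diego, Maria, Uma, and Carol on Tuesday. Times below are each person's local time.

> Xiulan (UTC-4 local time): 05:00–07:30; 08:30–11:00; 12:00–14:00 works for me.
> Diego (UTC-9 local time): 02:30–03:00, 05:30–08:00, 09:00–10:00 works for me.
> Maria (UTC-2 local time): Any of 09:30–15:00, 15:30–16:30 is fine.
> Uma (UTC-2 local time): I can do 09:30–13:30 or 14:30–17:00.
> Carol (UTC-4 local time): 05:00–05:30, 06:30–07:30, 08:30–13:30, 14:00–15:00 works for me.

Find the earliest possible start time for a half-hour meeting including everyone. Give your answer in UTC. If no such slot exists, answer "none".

14:30

Xiulan in UTC: 09:00-11:30, 12:30-15:00, 16:00-18:00 (add 4h to convert from UTC-4).
Diego in UTC: 11:30-12:00, 14:30-17:00, 18:00-19:00 (add 9h to convert from UTC-9).
Maria in UTC: 11:30-17:00, 17:30-18:30 (add 2h to convert from UTC-2).
Uma in UTC: 11:30-15:30, 16:30-19:00 (add 2h to convert from UTC-2).
Carol in UTC: 09:00-09:30, 10:30-11:30, 12:30-17:30, 18:00-19:00 (add 4h to convert from UTC-4).
Xiulan ∩ Diego: 14:30-15:00, 16:00-17:00.
Xiulan ∩ Diego ∩ Maria: 14:30-15:00, 16:00-17:00.
Xiulan ∩ Diego ∩ Maria ∩ Uma: 14:30-15:00, 16:30-17:00.
Xiulan ∩ Diego ∩ Maria ∩ Uma ∩ Carol: 14:30-15:00, 16:30-17:00.
The first common window of at least 30 minutes is 14:30-15:00, so the earliest start is 14:30.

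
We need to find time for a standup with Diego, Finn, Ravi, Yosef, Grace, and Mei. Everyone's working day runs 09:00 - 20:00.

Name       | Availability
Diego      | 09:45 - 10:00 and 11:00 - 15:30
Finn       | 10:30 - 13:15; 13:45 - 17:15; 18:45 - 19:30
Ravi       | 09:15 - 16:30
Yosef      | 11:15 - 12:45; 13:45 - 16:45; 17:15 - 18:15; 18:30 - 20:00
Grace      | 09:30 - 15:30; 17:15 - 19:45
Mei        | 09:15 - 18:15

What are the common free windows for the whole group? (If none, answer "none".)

Diego ∩ Finn: 11:00-13:15, 13:45-15:30.
Diego ∩ Finn ∩ Ravi: 11:00-13:15, 13:45-15:30.
Diego ∩ Finn ∩ Ravi ∩ Yosef: 11:15-12:45, 13:45-15:30.
Diego ∩ Finn ∩ Ravi ∩ Yosef ∩ Grace: 11:15-12:45, 13:45-15:30.
Diego ∩ Finn ∩ Ravi ∩ Yosef ∩ Grace ∩ Mei: 11:15-12:45, 13:45-15:30.

11:15-12:45, 13:45-15:30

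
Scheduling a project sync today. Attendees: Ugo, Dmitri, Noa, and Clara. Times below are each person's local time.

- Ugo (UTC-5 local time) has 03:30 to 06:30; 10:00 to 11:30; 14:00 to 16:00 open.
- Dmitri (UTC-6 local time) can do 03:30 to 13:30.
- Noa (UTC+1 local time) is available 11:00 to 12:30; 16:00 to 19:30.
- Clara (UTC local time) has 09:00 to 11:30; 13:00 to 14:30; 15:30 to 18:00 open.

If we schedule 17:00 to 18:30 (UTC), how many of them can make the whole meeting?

Ugo in UTC: 08:30-11:30, 15:00-16:30, 19:00-21:00 (add 5h to convert from UTC-5).
Dmitri in UTC: 09:30-19:30 (add 6h to convert from UTC-6).
Noa in UTC: 10:00-11:30, 15:00-18:30 (subtract 1h to convert from UTC+1).
Clara in UTC: 09:00-11:30, 13:00-14:30, 15:30-18:00.
Dmitri and Noa can make the full 17:00-18:30 slot — that's 2.

2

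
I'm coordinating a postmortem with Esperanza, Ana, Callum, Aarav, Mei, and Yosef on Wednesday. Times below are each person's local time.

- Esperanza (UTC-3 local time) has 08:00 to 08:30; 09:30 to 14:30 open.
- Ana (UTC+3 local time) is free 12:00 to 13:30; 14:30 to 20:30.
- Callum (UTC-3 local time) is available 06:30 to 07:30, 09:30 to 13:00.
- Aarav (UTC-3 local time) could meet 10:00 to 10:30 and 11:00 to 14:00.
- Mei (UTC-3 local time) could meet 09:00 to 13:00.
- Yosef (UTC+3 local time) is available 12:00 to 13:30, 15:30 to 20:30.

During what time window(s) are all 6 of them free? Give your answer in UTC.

13:00-13:30, 14:00-16:00

Esperanza in UTC: 11:00-11:30, 12:30-17:30 (add 3h to convert from UTC-3).
Ana in UTC: 09:00-10:30, 11:30-17:30 (subtract 3h to convert from UTC+3).
Callum in UTC: 09:30-10:30, 12:30-16:00 (add 3h to convert from UTC-3).
Aarav in UTC: 13:00-13:30, 14:00-17:00 (add 3h to convert from UTC-3).
Mei in UTC: 12:00-16:00 (add 3h to convert from UTC-3).
Yosef in UTC: 09:00-10:30, 12:30-17:30 (subtract 3h to convert from UTC+3).
Esperanza ∩ Ana: 12:30-17:30.
Esperanza ∩ Ana ∩ Callum: 12:30-16:00.
Esperanza ∩ Ana ∩ Callum ∩ Aarav: 13:00-13:30, 14:00-16:00.
Esperanza ∩ Ana ∩ Callum ∩ Aarav ∩ Mei: 13:00-13:30, 14:00-16:00.
Esperanza ∩ Ana ∩ Callum ∩ Aarav ∩ Mei ∩ Yosef: 13:00-13:30, 14:00-16:00.
Those are the intersection windows.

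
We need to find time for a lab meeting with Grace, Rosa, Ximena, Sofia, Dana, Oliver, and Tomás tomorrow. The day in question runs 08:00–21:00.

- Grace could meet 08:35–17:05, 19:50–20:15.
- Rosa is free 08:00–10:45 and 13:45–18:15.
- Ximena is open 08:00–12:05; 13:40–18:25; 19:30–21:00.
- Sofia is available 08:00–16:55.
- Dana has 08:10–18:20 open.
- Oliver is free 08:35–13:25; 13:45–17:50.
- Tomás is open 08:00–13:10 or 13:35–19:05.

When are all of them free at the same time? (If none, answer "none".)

08:35-10:45, 13:45-16:55

Grace ∩ Rosa: 08:35-10:45, 13:45-17:05.
Grace ∩ Rosa ∩ Ximena: 08:35-10:45, 13:45-17:05.
Grace ∩ Rosa ∩ Ximena ∩ Sofia: 08:35-10:45, 13:45-16:55.
Grace ∩ Rosa ∩ Ximena ∩ Sofia ∩ Dana: 08:35-10:45, 13:45-16:55.
Grace ∩ Rosa ∩ Ximena ∩ Sofia ∩ Dana ∩ Oliver: 08:35-10:45, 13:45-16:55.
Grace ∩ Rosa ∩ Ximena ∩ Sofia ∩ Dana ∩ Oliver ∩ Tomás: 08:35-10:45, 13:45-16:55.
So the common availability across everyone is 08:35-10:45, 13:45-16:55.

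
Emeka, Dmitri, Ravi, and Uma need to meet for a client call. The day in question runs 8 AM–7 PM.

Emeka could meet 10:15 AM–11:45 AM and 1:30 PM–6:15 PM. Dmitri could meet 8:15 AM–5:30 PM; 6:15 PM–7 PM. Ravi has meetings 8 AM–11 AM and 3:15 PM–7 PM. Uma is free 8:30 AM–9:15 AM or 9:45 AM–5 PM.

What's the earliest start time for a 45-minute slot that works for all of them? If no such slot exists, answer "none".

11:00

Emeka free: 10:15-11:45, 13:30-18:15.
Dmitri free: 08:15-17:30, 18:15-19:00.
Ravi free: 11:00-15:15 (invert busy blocks within the working day).
Uma free: 08:30-09:15, 09:45-17:00.
Emeka ∩ Dmitri: 10:15-11:45, 13:30-17:30.
Emeka ∩ Dmitri ∩ Ravi: 11:00-11:45, 13:30-15:15.
Emeka ∩ Dmitri ∩ Ravi ∩ Uma: 11:00-11:45, 13:30-15:15.
The first common window of at least 45 minutes is 11:00-11:45, so the earliest start is 11:00.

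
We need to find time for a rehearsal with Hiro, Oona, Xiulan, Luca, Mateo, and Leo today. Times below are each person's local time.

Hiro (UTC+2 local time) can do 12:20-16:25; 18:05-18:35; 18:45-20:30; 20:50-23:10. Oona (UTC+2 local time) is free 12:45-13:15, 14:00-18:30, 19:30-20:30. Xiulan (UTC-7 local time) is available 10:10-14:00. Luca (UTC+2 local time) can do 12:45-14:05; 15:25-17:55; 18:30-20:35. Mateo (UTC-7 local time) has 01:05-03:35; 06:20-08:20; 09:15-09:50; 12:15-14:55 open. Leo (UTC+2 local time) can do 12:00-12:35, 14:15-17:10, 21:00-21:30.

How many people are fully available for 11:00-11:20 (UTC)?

2

Hiro in UTC: 10:20-14:25, 16:05-16:35, 16:45-18:30, 18:50-21:10 (subtract 2h to convert from UTC+2).
Oona in UTC: 10:45-11:15, 12:00-16:30, 17:30-18:30 (subtract 2h to convert from UTC+2).
Xiulan in UTC: 17:10-21:00 (add 7h to convert from UTC-7).
Luca in UTC: 10:45-12:05, 13:25-15:55, 16:30-18:35 (subtract 2h to convert from UTC+2).
Mateo in UTC: 08:05-10:35, 13:20-15:20, 16:15-16:50, 19:15-21:55 (add 7h to convert from UTC-7).
Leo in UTC: 10:00-10:35, 12:15-15:10, 19:00-19:30 (subtract 2h to convert from UTC+2).
Hiro and Luca can make the full 11:00-11:20 slot — that's 2.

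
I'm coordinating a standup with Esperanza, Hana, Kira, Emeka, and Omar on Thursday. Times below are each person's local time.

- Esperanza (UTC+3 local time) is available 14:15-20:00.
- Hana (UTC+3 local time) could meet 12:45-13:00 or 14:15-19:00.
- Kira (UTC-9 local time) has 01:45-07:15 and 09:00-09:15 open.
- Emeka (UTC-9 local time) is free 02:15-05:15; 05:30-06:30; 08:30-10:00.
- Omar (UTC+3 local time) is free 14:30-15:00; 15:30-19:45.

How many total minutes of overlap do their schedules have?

195

Esperanza in UTC: 11:15-17:00 (subtract 3h to convert from UTC+3).
Hana in UTC: 09:45-10:00, 11:15-16:00 (subtract 3h to convert from UTC+3).
Kira in UTC: 10:45-16:15, 18:00-18:15 (add 9h to convert from UTC-9).
Emeka in UTC: 11:15-14:15, 14:30-15:30, 17:30-19:00 (add 9h to convert from UTC-9).
Omar in UTC: 11:30-12:00, 12:30-16:45 (subtract 3h to convert from UTC+3).
Esperanza ∩ Hana: 11:15-16:00.
Esperanza ∩ Hana ∩ Kira: 11:15-16:00.
Esperanza ∩ Hana ∩ Kira ∩ Emeka: 11:15-14:15, 14:30-15:30.
Esperanza ∩ Hana ∩ Kira ∩ Emeka ∩ Omar: 11:30-12:00, 12:30-14:15, 14:30-15:30.
So the common availability across everyone is 11:30-12:00, 12:30-14:15, 14:30-15:30.
Summing the common windows: 30 + 105 + 60 = 195 minutes.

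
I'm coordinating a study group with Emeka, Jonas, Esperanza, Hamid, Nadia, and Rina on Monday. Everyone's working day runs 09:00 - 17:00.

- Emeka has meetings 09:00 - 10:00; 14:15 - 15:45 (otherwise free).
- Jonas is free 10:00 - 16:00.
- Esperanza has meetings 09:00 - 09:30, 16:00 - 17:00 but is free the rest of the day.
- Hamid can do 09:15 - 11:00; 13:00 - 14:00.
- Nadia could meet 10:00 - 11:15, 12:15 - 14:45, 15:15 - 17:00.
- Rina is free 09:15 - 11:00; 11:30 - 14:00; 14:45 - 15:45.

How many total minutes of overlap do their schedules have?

120

Emeka free: 10:00-14:15, 15:45-17:00 (invert busy blocks within the working day).
Jonas free: 10:00-16:00.
Esperanza free: 09:30-16:00 (invert busy blocks within the working day).
Hamid free: 09:15-11:00, 13:00-14:00.
Nadia free: 10:00-11:15, 12:15-14:45, 15:15-17:00.
Rina free: 09:15-11:00, 11:30-14:00, 14:45-15:45.
Emeka ∩ Jonas: 10:00-14:15, 15:45-16:00.
Emeka ∩ Jonas ∩ Esperanza: 10:00-14:15, 15:45-16:00.
Emeka ∩ Jonas ∩ Esperanza ∩ Hamid: 10:00-11:00, 13:00-14:00.
Emeka ∩ Jonas ∩ Esperanza ∩ Hamid ∩ Nadia: 10:00-11:00, 13:00-14:00.
Emeka ∩ Jonas ∩ Esperanza ∩ Hamid ∩ Nadia ∩ Rina: 10:00-11:00, 13:00-14:00.
So the common availability across everyone is 10:00-11:00, 13:00-14:00.
Summing the common windows: 60 + 60 = 120 minutes.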